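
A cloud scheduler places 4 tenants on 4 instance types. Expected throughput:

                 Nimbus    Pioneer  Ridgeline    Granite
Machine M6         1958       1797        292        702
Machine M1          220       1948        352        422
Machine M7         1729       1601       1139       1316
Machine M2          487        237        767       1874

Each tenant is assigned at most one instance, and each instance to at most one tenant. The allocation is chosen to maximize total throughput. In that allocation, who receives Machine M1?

Optimal: Nimbus→Machine M6 (1958 ops/s), Pioneer→Machine M1 (1948 ops/s), Ridgeline→Machine M7 (1139 ops/s), Granite→Machine M2 (1874 ops/s) — total 1958+1948+1139+1874 = 6919 ops/s.
Column-greedy (each instance in turn goes to its best remaining tenant) gives 5989 ops/s, worse by 930.
Next-best assignment: Nimbus→Machine M6, Pioneer→Machine M1, Ridgeline→Machine M2, Granite→Machine M7 = 5989 ops/s.
Swapping Ridgeline↔Pioneer (Ridgeline→Machine M1 352 ops/s, Pioneer→Machine M7 1601 ops/s) loses 1134.

Pioneer receives Machine M1.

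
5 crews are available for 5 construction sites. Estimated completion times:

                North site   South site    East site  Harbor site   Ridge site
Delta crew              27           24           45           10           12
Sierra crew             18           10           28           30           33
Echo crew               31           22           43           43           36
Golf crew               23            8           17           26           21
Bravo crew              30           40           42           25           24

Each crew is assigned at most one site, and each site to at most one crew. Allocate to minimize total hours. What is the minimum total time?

Min total: 91 hours

This is the linear assignment problem.
Optimal: Delta crew→Harbor site (10 hours), Sierra crew→North site (18 hours), Echo crew→South site (22 hours), Golf crew→East site (17 hours), Bravo crew→Ridge site (24 hours) — total 10+18+22+17+24 = 91 hours.
Min-entry greedy (repeatedly take the single cheapest remaining cell) gives 103 hours, worse by 12.
Next-best assignment: Delta crew→Harbor site, Sierra crew→South site, Echo crew→North site, Golf crew→East site, Bravo crew→Ridge site = 92 hours.
Every other assignment is strictly worse.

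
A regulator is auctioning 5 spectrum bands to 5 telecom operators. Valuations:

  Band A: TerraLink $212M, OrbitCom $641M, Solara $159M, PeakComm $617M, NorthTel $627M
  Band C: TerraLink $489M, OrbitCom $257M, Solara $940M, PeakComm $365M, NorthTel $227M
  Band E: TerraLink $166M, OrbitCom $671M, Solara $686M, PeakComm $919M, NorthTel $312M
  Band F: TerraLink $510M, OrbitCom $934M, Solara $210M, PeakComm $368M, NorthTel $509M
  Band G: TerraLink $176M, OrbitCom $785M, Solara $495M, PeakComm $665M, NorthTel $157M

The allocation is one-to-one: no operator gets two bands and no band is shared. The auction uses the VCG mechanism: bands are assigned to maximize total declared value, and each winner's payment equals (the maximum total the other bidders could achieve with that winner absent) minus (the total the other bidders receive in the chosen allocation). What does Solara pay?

Efficient allocation: TerraLink→Band F ($510M), OrbitCom→Band G ($785M), Solara→Band C ($940M), PeakComm→Band E ($919M), NorthTel→Band A ($627M); total welfare W = $3781M.
Solara receives Band C at value $940M, so the others get W − 940 = $2841M.
Without Solara: best allocation of the remaining 4 bidders over all 5 bands is TerraLink→Band C ($489M), OrbitCom→Band F ($934M), PeakComm→Band E ($919M), NorthTel→Band A ($627M), total $2969M.
VCG payment = (others' best without Solara) − (others' welfare with Solara) = 2969 − 2841 = $128M.

Solara pays $128M.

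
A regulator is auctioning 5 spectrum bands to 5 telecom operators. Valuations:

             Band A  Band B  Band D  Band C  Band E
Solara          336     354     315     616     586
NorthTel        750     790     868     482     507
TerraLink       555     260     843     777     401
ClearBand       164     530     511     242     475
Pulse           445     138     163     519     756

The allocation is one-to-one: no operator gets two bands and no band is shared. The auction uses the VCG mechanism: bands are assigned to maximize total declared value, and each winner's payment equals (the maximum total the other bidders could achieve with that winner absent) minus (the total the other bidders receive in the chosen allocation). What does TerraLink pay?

Efficient allocation: Solara→Band C ($616M), NorthTel→Band A ($750M), TerraLink→Band D ($843M), ClearBand→Band B ($530M), Pulse→Band E ($756M); total welfare W = $3495M.
TerraLink receives Band D at value $843M, so the others get W − 843 = $2652M.
Without TerraLink: best allocation of the remaining 4 bidders over all 5 bands is Solara→Band C ($616M), NorthTel→Band D ($868M), ClearBand→Band B ($530M), Pulse→Band E ($756M), total $2770M.
VCG payment = (others' best without TerraLink) − (others' welfare with TerraLink) = 2770 − 2652 = $118M.

TerraLink pays $118M.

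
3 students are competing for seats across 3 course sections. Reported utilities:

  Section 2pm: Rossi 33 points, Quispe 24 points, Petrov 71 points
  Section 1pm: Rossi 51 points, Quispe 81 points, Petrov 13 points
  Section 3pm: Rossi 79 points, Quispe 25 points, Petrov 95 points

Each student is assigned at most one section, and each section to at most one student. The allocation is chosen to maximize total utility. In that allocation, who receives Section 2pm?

Optimal: Rossi→Section 3pm (79 points), Quispe→Section 1pm (81 points), Petrov→Section 2pm (71 points) — total 79+81+71 = 231 points.
Max-entry greedy (repeatedly take the single best remaining cell) gives 209 points, worse by 22.
Next-best assignment: Rossi→Section 2pm, Quispe→Section 1pm, Petrov→Section 3pm = 209 points.
No other one-to-one assignment exceeds 231 points.
Petrov's own top section is Section 3pm (95 points), but forcing Petrov→Section 3pm and reassigning the rest optimally gives only 209 points — worse by 22.

Petrov receives Section 2pm.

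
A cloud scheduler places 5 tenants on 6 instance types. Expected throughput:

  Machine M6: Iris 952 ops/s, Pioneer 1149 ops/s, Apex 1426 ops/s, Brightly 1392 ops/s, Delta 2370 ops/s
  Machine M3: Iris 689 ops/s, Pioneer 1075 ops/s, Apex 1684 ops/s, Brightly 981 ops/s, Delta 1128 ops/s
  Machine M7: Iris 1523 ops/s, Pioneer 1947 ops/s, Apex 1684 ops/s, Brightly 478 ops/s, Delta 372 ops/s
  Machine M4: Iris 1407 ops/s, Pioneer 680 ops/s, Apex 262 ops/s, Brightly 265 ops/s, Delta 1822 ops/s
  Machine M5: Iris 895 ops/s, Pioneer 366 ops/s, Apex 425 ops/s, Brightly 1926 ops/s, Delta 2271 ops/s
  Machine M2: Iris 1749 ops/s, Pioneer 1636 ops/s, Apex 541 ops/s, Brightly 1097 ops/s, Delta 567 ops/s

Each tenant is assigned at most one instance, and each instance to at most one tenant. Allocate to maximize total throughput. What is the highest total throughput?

Optimal: Iris→Machine M2 (1749 ops/s), Pioneer→Machine M7 (1947 ops/s), Apex→Machine M3 (1684 ops/s), Brightly→Machine M5 (1926 ops/s), Delta→Machine M6 (2370 ops/s) — total 1749+1947+1684+1926+2370 = 9676 ops/s.
Column-greedy (each instance in turn goes to its best remaining tenant) gives 9334 ops/s, worse by 342.
Swapping Brightly↔Delta (Brightly→Machine M6 1392 ops/s, Delta→Machine M5 2271 ops/s) loses 633.

Maximum total: 9676 ops/s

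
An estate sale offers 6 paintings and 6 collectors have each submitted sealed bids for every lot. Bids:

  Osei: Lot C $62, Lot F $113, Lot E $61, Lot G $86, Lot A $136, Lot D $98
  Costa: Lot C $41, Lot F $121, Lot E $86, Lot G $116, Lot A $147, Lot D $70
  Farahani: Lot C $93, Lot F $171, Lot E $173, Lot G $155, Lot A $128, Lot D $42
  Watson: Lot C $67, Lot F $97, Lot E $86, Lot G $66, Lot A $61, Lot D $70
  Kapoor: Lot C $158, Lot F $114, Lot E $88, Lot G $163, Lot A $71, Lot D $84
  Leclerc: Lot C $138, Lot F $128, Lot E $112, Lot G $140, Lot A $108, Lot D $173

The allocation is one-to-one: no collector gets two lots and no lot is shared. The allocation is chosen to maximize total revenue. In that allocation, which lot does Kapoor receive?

Optimal: Osei→Lot A ($136), Costa→Lot G ($116), Farahani→Lot E ($173), Watson→Lot F ($97), Kapoor→Lot C ($158), Leclerc→Lot D ($173) — total 136+116+173+97+158+173 = $853.
Row-greedy (each collector in turn takes its best remaining lot) gives $801, worse by 52.
Next-best assignment: Osei→Lot A, Costa→Lot G, Farahani→Lot F, Watson→Lot E, Kapoor→Lot C, Leclerc→Lot D = $840.
Kapoor's own top lot is Lot G ($163), but forcing Kapoor→Lot G and reassigning the rest optimally gives only $836 — worse by 17.

Kapoor receives Lot C.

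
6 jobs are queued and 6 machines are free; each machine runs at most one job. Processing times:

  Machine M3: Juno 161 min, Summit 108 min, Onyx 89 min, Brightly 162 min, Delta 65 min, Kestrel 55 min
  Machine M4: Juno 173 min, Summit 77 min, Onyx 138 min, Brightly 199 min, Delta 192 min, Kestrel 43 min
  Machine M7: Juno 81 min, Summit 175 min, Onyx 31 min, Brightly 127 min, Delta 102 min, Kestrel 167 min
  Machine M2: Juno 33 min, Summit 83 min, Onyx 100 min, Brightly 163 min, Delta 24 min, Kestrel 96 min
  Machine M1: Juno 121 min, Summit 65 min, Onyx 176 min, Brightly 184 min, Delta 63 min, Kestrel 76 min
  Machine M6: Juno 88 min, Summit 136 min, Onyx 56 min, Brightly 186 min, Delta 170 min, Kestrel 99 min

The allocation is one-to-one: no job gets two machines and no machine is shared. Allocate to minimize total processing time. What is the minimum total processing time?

Optimal: Juno→Machine M2 (33 min), Summit→Machine M1 (65 min), Onyx→Machine M6 (56 min), Brightly→Machine M7 (127 min), Delta→Machine M3 (65 min), Kestrel→Machine M4 (43 min) — total 33+65+56+127+65+43 = 389 min.
Column-greedy (each machine in turn goes to its cheapest remaining job) gives 494 min, worse by 105.
Next-best assignment: Juno→Machine M2, Summit→Machine M4, Onyx→Machine M6, Brightly→Machine M7, Delta→Machine M1, Kestrel→Machine M3 = 411 min.

Min total: 389 min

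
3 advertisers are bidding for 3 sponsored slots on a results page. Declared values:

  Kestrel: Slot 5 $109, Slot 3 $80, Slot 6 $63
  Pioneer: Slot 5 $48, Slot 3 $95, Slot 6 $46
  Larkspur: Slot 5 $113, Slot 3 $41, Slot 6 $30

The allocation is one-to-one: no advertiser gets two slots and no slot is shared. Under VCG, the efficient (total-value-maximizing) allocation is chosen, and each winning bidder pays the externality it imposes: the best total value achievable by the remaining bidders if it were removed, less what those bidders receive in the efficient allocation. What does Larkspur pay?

Larkspur pays $46.

Efficient allocation: Kestrel→Slot 6 ($63), Pioneer→Slot 3 ($95), Larkspur→Slot 5 ($113); total welfare W = $271.
Larkspur receives Slot 5 at value $113, so the others get W − 113 = $158.
Without Larkspur: best allocation of the remaining 2 bidders over all 3 slots is Kestrel→Slot 5 ($109), Pioneer→Slot 3 ($95), total $204.
VCG payment = (others' best without Larkspur) − (others' welfare with Larkspur) = 204 − 158 = $46.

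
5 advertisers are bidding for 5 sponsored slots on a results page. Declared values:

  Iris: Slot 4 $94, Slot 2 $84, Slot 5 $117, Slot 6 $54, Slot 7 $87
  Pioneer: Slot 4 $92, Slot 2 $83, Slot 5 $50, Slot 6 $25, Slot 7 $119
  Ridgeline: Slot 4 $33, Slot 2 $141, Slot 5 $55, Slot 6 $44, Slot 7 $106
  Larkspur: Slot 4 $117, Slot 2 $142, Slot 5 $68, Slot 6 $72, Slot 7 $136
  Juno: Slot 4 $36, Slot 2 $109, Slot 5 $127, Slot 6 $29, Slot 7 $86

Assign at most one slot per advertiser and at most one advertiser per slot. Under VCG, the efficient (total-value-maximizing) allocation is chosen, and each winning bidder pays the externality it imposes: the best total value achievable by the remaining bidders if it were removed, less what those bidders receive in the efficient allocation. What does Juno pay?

Efficient allocation: Iris→Slot 6 ($54), Pioneer→Slot 7 ($119), Ridgeline→Slot 2 ($141), Larkspur→Slot 4 ($117), Juno→Slot 5 ($127); total welfare W = $558.
Juno receives Slot 5 at value $127, so the others get W − 127 = $431.
Without Juno: best allocation of the remaining 4 bidders over all 5 slots is Iris→Slot 5 ($117), Pioneer→Slot 7 ($119), Ridgeline→Slot 2 ($141), Larkspur→Slot 4 ($117), total $494.
VCG payment = (others' best without Juno) − (others' welfare with Juno) = 494 − 431 = $63.

Juno pays $63.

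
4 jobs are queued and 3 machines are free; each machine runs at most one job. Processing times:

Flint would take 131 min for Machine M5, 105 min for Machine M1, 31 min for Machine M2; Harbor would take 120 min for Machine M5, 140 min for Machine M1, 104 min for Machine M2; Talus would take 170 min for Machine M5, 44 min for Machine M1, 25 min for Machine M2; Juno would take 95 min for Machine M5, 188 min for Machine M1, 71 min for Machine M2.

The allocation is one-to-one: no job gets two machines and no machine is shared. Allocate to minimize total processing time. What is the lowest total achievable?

Minimum total: 170 min

This is the linear assignment problem.
Optimal: Juno→Machine M5 (95 min), Talus→Machine M1 (44 min), Flint→Machine M2 (31 min) — total 95+44+31 = 170 min.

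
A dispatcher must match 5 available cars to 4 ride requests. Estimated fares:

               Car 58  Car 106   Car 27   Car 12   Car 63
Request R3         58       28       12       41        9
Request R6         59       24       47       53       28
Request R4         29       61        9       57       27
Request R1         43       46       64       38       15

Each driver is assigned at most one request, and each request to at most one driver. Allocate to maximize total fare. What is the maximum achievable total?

This is a one-to-one assignment (maximum-weight bipartite matching).
Optimal: Car 58→Request R3 ($58), Car 12→Request R6 ($53), Car 106→Request R4 ($61), Car 27→Request R1 ($64) — total 58+53+61+64 = $236.
Row-greedy (each driver in turn takes its best remaining request) gives $225, worse by 11.
Next-best assignment: Car 12→Request R3, Car 58→Request R6, Car 106→Request R4, Car 27→Request R1 = $225.
Checked against all permutations: $236 is optimal.

Max total: $236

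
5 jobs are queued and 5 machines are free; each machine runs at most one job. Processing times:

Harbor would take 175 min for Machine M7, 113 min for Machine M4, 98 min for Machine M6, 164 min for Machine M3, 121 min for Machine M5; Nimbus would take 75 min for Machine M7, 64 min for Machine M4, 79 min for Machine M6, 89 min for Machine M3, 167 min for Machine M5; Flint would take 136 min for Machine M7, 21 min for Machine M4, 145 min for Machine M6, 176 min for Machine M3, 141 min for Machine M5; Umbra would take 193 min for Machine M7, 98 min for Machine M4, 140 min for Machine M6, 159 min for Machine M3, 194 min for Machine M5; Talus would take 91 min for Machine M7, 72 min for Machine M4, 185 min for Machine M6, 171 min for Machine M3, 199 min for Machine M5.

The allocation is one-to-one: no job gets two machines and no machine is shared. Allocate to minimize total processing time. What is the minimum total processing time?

Minimum total: 462 min

Optimal: Harbor→Machine M5 (121 min), Nimbus→Machine M3 (89 min), Flint→Machine M4 (21 min), Umbra→Machine M6 (140 min), Talus→Machine M7 (91 min) — total 121+89+21+140+91 = 462 min.
Row-greedy (each job in turn takes its cheapest remaining machine) gives 656 min, worse by 194.
Swapping Talus↔Flint (Talus→Machine M4 72 min, Flint→Machine M7 136 min) adds 96.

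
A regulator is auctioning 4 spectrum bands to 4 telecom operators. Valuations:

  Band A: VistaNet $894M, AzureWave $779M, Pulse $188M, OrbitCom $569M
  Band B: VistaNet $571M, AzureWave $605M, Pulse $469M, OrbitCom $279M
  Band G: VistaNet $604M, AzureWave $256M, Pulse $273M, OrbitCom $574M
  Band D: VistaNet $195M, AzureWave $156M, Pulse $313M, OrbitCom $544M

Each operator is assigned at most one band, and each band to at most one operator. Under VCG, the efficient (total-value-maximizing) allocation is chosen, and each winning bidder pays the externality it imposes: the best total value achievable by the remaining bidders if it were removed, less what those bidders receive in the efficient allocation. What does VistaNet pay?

Efficient allocation: VistaNet→Band G ($604M), AzureWave→Band A ($779M), Pulse→Band B ($469M), OrbitCom→Band D ($544M); total welfare W = $2396M.
VistaNet receives Band G at value $604M, so the others get W − 604 = $1792M.
Without VistaNet: best allocation of the remaining 3 bidders over all 4 bands is AzureWave→Band A ($779M), Pulse→Band B ($469M), OrbitCom→Band G ($574M), total $1822M.
VCG payment = (others' best without VistaNet) − (others' welfare with VistaNet) = 1822 − 1792 = $30M.

VistaNet pays $30M.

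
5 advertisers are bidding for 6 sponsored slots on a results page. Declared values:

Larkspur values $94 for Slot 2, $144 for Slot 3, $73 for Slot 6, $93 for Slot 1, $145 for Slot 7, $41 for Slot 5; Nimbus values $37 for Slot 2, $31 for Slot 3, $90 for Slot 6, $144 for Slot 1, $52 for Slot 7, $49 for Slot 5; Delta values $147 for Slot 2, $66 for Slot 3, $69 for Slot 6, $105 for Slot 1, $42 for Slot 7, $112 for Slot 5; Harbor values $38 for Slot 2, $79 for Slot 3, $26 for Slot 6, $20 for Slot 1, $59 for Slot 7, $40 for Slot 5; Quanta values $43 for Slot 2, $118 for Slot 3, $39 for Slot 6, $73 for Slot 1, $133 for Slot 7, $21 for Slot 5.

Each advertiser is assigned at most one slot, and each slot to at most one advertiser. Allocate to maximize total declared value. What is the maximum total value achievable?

Optimal: Larkspur→Slot 3 ($144), Nimbus→Slot 1 ($144), Delta→Slot 2 ($147), Harbor→Slot 5 ($40), Quanta→Slot 7 ($133) — total 144+144+147+40+133 = $608.

Max total: $608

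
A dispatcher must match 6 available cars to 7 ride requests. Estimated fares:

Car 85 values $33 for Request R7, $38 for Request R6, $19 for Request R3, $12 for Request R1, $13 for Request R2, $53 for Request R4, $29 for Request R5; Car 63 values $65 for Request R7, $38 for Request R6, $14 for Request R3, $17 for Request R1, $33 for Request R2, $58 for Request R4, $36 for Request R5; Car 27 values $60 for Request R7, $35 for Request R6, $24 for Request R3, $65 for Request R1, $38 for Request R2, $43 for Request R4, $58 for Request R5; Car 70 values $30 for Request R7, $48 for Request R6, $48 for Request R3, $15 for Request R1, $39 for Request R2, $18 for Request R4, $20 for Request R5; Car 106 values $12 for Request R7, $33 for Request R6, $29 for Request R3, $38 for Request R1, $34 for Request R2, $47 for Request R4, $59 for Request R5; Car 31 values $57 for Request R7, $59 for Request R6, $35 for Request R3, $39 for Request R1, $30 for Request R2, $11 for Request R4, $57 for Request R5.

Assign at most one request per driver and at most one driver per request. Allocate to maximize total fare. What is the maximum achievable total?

Treat this as an assignment problem: match each driver to one request.
Optimal: Car 85→Request R4 ($53), Car 63→Request R7 ($65), Car 27→Request R1 ($65), Car 70→Request R3 ($48), Car 106→Request R5 ($59), Car 31→Request R6 ($59) — total 53+65+65+48+59+59 = $349.
Column-greedy (each request in turn goes to its best remaining driver) gives $324, worse by 25.
No other one-to-one assignment exceeds $349.

Maximum total: $349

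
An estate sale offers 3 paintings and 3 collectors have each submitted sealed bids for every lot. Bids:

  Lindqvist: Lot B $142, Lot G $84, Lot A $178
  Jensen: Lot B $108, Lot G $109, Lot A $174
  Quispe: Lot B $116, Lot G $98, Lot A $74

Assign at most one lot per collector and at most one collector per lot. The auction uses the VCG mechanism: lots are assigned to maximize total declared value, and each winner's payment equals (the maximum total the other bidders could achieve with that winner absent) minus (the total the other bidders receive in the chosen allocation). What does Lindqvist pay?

Efficient allocation: Lindqvist→Lot B ($142), Jensen→Lot A ($174), Quispe→Lot G ($98); total welfare W = $414.
Lindqvist receives Lot B at value $142, so the others get W − 142 = $272.
Without Lindqvist: best allocation of the remaining 2 bidders over all 3 lots is Jensen→Lot A ($174), Quispe→Lot B ($116), total $290.
VCG payment = (others' best without Lindqvist) − (others' welfare with Lindqvist) = 290 − 272 = $18.

Lindqvist pays $18.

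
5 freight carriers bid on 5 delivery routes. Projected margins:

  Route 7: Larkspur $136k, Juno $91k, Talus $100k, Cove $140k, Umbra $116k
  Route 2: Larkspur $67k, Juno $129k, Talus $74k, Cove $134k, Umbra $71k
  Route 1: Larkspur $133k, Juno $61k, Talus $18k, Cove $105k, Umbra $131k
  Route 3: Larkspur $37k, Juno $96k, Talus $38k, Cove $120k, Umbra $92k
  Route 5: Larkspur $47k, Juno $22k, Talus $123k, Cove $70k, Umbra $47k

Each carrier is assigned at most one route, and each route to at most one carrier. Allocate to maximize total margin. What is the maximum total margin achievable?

Max total: $639k

Optimal: Larkspur→Route 7 ($136k), Juno→Route 2 ($129k), Talus→Route 5 ($123k), Cove→Route 3 ($120k), Umbra→Route 1 ($131k) — total 136+129+123+120+131 = $639k.
Column-greedy (each route in turn goes to its best remaining carrier) gives $617k, worse by 22.
Swapping Cove↔Juno (Cove→Route 2 $134k, Juno→Route 3 $96k) loses 19.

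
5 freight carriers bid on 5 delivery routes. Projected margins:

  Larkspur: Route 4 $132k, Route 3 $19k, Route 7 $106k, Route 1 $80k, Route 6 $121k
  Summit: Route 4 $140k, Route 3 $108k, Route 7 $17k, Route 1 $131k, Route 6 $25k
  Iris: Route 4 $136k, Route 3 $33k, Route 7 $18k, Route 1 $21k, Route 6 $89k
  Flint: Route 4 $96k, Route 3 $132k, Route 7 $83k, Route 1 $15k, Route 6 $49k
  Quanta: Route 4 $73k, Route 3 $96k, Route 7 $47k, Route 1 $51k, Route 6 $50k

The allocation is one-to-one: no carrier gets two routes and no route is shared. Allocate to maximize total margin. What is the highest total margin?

This is the linear assignment problem.
Optimal: Larkspur→Route 6 ($121k), Summit→Route 1 ($131k), Iris→Route 4 ($136k), Flint→Route 3 ($132k), Quanta→Route 7 ($47k) — total 121+131+136+132+47 = $567k.
Max-entry greedy (repeatedly take the single best remaining cell) gives $462k, worse by 105.

Max total: $567k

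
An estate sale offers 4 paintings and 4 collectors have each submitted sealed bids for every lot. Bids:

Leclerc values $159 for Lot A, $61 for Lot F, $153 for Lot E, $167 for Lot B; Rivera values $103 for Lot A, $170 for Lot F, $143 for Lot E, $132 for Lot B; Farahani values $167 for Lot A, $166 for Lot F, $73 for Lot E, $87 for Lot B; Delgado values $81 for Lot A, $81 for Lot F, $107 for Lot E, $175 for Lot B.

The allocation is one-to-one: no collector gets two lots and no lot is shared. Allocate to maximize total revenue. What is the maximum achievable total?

Optimal: Leclerc→Lot E ($153), Rivera→Lot F ($170), Farahani→Lot A ($167), Delgado→Lot B ($175) — total 153+170+167+175 = $665.
Row-greedy (each collector in turn takes its best remaining lot) gives $611, worse by 54.

Max total: $665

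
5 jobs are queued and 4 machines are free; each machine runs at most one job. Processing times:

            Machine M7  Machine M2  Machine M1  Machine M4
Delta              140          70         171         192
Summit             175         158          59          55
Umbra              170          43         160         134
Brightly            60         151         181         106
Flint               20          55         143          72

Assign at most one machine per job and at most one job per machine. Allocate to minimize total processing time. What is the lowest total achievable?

Minimum total: 228 min

Optimal: Flint→Machine M7 (20 min), Umbra→Machine M2 (43 min), Summit→Machine M1 (59 min), Brightly→Machine M4 (106 min) — total 20+43+59+106 = 228 min.
Row-greedy (each job in turn takes its cheapest remaining machine) gives 345 min, worse by 117.
Next-best assignment: Brightly→Machine M7, Umbra→Machine M2, Summit→Machine M1, Flint→Machine M4 = 234 min.
Checked against all permutations: 228 min is optimal.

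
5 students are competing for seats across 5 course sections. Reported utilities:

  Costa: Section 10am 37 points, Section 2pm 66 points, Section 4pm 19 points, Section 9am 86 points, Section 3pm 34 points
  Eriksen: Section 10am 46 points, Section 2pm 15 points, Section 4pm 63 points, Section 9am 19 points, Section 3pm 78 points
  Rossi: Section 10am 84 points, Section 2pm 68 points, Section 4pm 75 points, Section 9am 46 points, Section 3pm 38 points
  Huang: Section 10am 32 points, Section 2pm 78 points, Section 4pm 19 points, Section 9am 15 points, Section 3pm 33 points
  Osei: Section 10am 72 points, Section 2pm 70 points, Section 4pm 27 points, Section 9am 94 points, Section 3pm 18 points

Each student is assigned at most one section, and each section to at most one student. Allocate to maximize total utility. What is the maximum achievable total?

Optimal: Costa→Section 9am (86 points), Eriksen→Section 3pm (78 points), Rossi→Section 4pm (75 points), Huang→Section 2pm (78 points), Osei→Section 10am (72 points) — total 86+78+75+78+72 = 389 points.
Column-greedy (each section in turn goes to its best remaining student) gives 353 points, worse by 36.
Every other assignment is strictly worse.

Maximum total: 389 points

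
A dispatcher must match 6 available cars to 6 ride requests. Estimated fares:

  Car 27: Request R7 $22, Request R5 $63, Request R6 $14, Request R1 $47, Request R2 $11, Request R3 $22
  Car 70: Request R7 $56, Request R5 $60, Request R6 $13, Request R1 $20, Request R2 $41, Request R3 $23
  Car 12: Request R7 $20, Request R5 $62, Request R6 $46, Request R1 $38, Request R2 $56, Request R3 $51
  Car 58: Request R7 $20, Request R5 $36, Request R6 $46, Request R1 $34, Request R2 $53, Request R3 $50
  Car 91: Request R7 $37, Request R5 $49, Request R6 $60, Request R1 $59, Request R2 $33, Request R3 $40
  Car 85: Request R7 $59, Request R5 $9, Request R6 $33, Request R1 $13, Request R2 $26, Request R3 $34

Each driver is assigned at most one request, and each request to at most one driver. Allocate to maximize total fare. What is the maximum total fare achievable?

This is a one-to-one assignment (maximum-weight bipartite matching).
Optimal: Car 27→Request R1 ($47), Car 70→Request R5 ($60), Car 12→Request R2 ($56), Car 58→Request R3 ($50), Car 91→Request R6 ($60), Car 85→Request R7 ($59) — total 47+60+56+50+60+59 = $332.
Row-greedy (each driver in turn takes its best remaining request) gives $298, worse by 34.

Maximum total: $332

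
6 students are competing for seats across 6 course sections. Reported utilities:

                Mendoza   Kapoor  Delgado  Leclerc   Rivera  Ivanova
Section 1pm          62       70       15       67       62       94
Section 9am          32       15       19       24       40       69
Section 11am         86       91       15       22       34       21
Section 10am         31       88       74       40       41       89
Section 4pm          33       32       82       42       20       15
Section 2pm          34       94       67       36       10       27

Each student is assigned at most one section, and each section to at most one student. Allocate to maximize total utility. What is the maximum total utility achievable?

Maximum total: 458 points

Optimal: Mendoza→Section 11am (86 points), Kapoor→Section 2pm (94 points), Delgado→Section 4pm (82 points), Leclerc→Section 1pm (67 points), Rivera→Section 9am (40 points), Ivanova→Section 10am (89 points) — total 86+94+82+67+40+89 = 458 points.
Max-entry greedy (repeatedly take the single best remaining cell) gives 421 points, worse by 37.
Every other assignment is strictly worse.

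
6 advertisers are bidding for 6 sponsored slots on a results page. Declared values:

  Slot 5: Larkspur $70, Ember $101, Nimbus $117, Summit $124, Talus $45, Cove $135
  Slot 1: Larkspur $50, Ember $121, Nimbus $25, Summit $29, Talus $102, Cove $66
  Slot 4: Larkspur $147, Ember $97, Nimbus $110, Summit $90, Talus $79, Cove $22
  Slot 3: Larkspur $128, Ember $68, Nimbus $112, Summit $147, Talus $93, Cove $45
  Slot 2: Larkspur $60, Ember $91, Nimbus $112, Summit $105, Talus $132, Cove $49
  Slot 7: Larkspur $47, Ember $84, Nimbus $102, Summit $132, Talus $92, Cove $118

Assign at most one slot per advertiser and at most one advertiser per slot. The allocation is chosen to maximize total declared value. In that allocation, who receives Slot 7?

Optimal: Larkspur→Slot 4 ($147), Ember→Slot 1 ($121), Nimbus→Slot 7 ($102), Summit→Slot 3 ($147), Talus→Slot 2 ($132), Cove→Slot 5 ($135) — total 147+121+102+147+132+135 = $784.
Row-greedy (each advertiser in turn takes its best remaining slot) gives $782, worse by 2.
Nimbus's own top slot is Slot 5 ($117), but forcing Nimbus→Slot 5 and reassigning the rest optimally gives only $782 — worse by 2.

Nimbus receives Slot 7.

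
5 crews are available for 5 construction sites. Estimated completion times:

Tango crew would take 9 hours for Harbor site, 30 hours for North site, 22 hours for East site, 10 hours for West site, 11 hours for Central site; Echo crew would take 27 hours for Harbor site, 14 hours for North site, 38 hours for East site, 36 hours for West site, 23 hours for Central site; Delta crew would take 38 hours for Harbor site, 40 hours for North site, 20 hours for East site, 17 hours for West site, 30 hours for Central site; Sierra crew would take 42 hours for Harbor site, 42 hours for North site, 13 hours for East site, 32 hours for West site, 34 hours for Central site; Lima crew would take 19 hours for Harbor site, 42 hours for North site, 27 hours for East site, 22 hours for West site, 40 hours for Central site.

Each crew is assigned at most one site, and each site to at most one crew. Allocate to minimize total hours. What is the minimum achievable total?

Min total: 74 hours

Treat this as an assignment problem: match each crew to one site.
Optimal: Tango crew→Central site (11 hours), Echo crew→North site (14 hours), Delta crew→West site (17 hours), Sierra crew→East site (13 hours), Lima crew→Harbor site (19 hours) — total 11+14+17+13+19 = 74 hours.
Min-entry greedy (repeatedly take the single cheapest remaining cell) gives 93 hours, worse by 19.
Next-best assignment: Tango crew→West site, Echo crew→North site, Delta crew→Central site, Sierra crew→East site, Lima crew→Harbor site = 86 hours.
No other one-to-one assignment undercuts 74 hours.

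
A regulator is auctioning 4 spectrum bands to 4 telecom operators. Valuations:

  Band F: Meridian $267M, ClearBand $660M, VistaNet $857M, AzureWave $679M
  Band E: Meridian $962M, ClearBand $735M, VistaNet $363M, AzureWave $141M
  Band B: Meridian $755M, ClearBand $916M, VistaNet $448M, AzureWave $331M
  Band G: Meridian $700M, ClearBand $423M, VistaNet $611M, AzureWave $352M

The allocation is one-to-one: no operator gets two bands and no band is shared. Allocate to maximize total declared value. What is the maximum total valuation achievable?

Max total: $3168M

Optimal: Meridian→Band E ($962M), ClearBand→Band B ($916M), VistaNet→Band G ($611M), AzureWave→Band F ($679M) — total 962+916+611+679 = $3168M.
Row-greedy (each operator in turn takes its best remaining band) gives $3087M, worse by 81.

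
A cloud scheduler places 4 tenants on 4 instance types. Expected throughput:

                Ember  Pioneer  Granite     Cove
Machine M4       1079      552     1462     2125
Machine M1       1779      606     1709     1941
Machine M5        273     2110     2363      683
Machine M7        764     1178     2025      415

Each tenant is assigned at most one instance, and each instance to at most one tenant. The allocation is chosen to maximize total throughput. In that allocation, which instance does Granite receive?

Granite receives Machine M7.

This is a one-to-one assignment (maximum-weight bipartite matching).
Optimal: Ember→Machine M1 (1779 ops/s), Pioneer→Machine M5 (2110 ops/s), Granite→Machine M7 (2025 ops/s), Cove→Machine M4 (2125 ops/s) — total 1779+2110+2025+2125 = 8039 ops/s.
Column-greedy (each instance in turn goes to its best remaining tenant) gives 7445 ops/s, worse by 594.
No other one-to-one assignment exceeds 8039 ops/s.
Granite's own top instance is Machine M5 (2363 ops/s), but forcing Granite→Machine M5 and reassigning the rest optimally gives only 7445 ops/s — worse by 594.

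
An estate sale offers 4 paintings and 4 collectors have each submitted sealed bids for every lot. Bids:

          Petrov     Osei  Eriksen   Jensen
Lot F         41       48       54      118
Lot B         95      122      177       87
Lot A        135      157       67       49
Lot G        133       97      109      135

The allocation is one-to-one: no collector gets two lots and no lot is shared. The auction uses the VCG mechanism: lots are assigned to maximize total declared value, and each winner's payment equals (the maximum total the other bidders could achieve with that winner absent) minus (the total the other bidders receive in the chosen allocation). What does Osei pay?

Osei pays $19.

Efficient allocation: Petrov→Lot G ($133), Osei→Lot A ($157), Eriksen→Lot B ($177), Jensen→Lot F ($118); total welfare W = $585.
Osei receives Lot A at value $157, so the others get W − 157 = $428.
Without Osei: best allocation of the remaining 3 bidders over all 4 lots is Petrov→Lot A ($135), Eriksen→Lot B ($177), Jensen→Lot G ($135), total $447.
VCG payment = (others' best without Osei) − (others' welfare with Osei) = 447 − 428 = $19.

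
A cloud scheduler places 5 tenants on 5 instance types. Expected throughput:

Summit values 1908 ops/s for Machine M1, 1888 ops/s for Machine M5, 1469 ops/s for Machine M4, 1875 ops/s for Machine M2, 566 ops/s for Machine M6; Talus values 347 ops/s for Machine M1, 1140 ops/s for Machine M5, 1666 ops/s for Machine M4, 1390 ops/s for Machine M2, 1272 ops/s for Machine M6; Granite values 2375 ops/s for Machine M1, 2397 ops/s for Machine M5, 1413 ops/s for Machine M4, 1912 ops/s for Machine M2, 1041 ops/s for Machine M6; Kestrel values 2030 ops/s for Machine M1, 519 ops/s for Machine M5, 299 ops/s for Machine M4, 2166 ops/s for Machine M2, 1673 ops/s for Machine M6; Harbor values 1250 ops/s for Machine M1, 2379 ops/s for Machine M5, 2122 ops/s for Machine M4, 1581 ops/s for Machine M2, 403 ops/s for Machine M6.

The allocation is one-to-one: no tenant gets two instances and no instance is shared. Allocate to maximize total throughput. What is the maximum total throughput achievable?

Maximum total: 9968 ops/s

Optimal: Summit→Machine M2 (1875 ops/s), Talus→Machine M4 (1666 ops/s), Granite→Machine M1 (2375 ops/s), Kestrel→Machine M6 (1673 ops/s), Harbor→Machine M5 (2379 ops/s) — total 1875+1666+2375+1673+2379 = 9968 ops/s.
Swapping Harbor↔Talus (Harbor→Machine M4 2122 ops/s, Talus→Machine M5 1140 ops/s) loses 783.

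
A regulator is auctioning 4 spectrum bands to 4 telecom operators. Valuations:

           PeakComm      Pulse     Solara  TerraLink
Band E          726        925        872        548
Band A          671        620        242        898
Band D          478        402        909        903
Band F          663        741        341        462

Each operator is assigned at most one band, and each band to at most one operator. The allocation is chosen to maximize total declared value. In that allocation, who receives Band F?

PeakComm receives Band F.

Optimal: PeakComm→Band F ($663M), Pulse→Band E ($925M), Solara→Band D ($909M), TerraLink→Band A ($898M) — total 663+925+909+898 = $3395M.
Row-greedy (each operator in turn takes its best remaining band) gives $3274M, worse by 121.
Swapping Solara↔PeakComm (Solara→Band F $341M, PeakComm→Band D $478M) loses 753.
PeakComm's own top band is Band E ($726M), but forcing PeakComm→Band E and reassigning the rest optimally gives only $3274M — worse by 121.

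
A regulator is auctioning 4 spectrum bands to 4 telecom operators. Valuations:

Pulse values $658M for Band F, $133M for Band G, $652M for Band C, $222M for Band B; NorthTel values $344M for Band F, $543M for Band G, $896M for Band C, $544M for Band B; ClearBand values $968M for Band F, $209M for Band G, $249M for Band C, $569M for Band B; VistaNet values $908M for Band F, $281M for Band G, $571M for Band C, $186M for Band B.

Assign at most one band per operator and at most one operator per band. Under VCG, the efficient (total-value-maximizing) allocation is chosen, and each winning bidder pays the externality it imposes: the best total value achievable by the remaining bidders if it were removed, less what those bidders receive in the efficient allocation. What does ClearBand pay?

ClearBand pays $1M.

Efficient allocation: Pulse→Band C ($652M), NorthTel→Band G ($543M), ClearBand→Band B ($569M), VistaNet→Band F ($908M); total welfare W = $2672M.
ClearBand receives Band B at value $569M, so the others get W − 569 = $2103M.
Without ClearBand: best allocation of the remaining 3 bidders over all 4 bands is Pulse→Band C ($652M), NorthTel→Band B ($544M), VistaNet→Band F ($908M), total $2104M.
VCG payment = (others' best without ClearBand) − (others' welfare with ClearBand) = 2104 − 2103 = $1M.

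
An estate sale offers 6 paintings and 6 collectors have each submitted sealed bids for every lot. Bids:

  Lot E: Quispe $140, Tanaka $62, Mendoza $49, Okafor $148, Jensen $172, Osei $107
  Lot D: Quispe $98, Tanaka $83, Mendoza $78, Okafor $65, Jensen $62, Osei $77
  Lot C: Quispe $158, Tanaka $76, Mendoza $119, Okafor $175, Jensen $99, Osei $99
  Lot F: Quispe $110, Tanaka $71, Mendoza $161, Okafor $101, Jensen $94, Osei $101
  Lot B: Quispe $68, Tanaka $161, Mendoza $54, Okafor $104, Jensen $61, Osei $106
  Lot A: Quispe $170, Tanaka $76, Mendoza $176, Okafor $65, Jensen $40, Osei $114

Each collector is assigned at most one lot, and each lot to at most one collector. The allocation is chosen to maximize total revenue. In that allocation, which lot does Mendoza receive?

Treat this as an assignment problem: match each collector to one lot.
Optimal: Quispe→Lot A ($170), Tanaka→Lot B ($161), Mendoza→Lot F ($161), Okafor→Lot C ($175), Jensen→Lot E ($172), Osei→Lot D ($77) — total 170+161+161+175+172+77 = $916.
Column-greedy (each lot in turn goes to its best remaining collector) gives $881, worse by 35.
Next-best assignment: Quispe→Lot D, Tanaka→Lot B, Mendoza→Lot A, Okafor→Lot C, Jensen→Lot E, Osei→Lot F = $883.
Checked against all permutations: $916 is optimal.
Mendoza's own top lot is Lot A ($176), but forcing Mendoza→Lot A and reassigning the rest optimally gives only $883 — worse by 33.

Mendoza receives Lot F.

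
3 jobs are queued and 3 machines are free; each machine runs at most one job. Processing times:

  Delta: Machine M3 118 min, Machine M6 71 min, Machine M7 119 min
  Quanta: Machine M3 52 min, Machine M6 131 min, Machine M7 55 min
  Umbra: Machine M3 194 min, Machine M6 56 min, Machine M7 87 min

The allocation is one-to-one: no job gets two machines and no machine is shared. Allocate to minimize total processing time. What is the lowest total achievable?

Minimum total: 210 min

Optimal: Delta→Machine M6 (71 min), Quanta→Machine M3 (52 min), Umbra→Machine M7 (87 min) — total 71+52+87 = 210 min.
Min-entry greedy (repeatedly take the single cheapest remaining cell) gives 227 min, worse by 17.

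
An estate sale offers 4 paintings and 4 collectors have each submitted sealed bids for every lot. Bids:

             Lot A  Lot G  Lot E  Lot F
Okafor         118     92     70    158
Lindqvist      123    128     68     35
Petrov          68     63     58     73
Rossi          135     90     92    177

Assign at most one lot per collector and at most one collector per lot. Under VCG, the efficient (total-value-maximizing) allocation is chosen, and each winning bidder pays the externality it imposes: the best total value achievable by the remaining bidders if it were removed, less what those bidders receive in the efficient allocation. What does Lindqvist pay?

Lindqvist pays $5.

Efficient allocation: Okafor→Lot A ($118), Lindqvist→Lot G ($128), Petrov→Lot E ($58), Rossi→Lot F ($177); total welfare W = $481.
Lindqvist receives Lot G at value $128, so the others get W − 128 = $353.
Without Lindqvist: best allocation of the remaining 3 bidders over all 4 lots is Okafor→Lot A ($118), Petrov→Lot G ($63), Rossi→Lot F ($177), total $358.
VCG payment = (others' best without Lindqvist) − (others' welfare with Lindqvist) = 358 − 353 = $5.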